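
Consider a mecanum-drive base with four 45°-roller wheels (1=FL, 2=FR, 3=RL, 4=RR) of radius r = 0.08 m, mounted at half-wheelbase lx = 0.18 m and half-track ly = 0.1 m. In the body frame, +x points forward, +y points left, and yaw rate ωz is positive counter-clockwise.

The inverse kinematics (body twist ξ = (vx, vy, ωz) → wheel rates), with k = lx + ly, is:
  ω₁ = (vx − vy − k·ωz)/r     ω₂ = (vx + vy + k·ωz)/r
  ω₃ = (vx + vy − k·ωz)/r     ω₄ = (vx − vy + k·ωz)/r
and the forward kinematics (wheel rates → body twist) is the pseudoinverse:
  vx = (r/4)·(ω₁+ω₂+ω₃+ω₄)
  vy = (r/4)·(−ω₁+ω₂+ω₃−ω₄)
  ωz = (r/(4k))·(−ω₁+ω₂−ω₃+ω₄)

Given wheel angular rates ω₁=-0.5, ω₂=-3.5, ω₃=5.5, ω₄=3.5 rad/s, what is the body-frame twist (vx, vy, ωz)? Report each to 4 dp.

k = lx + ly = 0.18 + 0.1 = 0.2800
ω₁+ω₂+ω₃+ω₄ = 5.0000  →  vx = (0.08/4)·5.0000 = 0.1000
−ω₁+ω₂+ω₃−ω₄ = -1.0000  →  vy = (0.08/4)·-1.0000 = -0.0200
−ω₁+ω₂−ω₃+ω₄ = -5.0000  →  ωz = (0.08/1.1200)·-5.0000 = -0.3571

(0.1000, -0.0200, -0.3571)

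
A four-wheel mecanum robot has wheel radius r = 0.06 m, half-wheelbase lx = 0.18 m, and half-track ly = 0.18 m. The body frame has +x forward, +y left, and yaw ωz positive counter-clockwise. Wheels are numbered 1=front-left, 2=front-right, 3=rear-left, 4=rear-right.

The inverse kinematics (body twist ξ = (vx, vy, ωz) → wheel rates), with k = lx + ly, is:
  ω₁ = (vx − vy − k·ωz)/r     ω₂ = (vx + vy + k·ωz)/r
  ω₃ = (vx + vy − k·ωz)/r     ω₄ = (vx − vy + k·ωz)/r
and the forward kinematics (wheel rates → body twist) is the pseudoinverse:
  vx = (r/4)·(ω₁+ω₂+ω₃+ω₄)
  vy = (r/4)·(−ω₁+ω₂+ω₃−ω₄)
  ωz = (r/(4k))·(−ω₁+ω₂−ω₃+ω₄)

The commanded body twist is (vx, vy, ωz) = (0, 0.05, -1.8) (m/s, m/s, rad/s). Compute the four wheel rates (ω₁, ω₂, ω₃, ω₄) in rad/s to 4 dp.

(9.9667, -9.9667, 11.6333, -11.6333)

k = lx + ly = 0.18 + 0.18 = 0.3600;  k·ωz = 0.3600·-1.8 = -0.6480
ω₁ (FL) = (vx − vy − k·ωz)/r = 0.5980/0.06 = 9.9667
ω₂ (FR) = (vx + vy + k·ωz)/r = -0.5980/0.06 = -9.9667
ω₃ (RL) = (vx + vy − k·ωz)/r = 0.6980/0.06 = 11.6333
ω₄ (RR) = (vx − vy + k·ωz)/r = -0.6980/0.06 = -11.6333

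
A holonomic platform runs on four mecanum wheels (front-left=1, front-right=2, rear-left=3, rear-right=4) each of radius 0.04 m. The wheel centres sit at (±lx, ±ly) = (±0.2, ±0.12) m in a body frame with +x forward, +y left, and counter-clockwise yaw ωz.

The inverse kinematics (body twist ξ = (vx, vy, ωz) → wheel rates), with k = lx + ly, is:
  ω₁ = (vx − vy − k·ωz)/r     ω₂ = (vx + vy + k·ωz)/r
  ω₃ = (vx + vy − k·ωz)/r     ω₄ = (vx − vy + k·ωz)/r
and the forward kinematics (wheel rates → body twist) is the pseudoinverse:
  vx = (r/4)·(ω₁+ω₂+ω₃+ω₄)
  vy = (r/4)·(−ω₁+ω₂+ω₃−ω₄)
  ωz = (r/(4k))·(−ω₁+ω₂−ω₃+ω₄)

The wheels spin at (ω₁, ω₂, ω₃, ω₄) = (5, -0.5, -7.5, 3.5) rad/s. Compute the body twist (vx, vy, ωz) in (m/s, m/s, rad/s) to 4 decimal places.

(0.0050, -0.1650, 0.1719)

k = lx + ly = 0.2 + 0.12 = 0.3200
ω₁+ω₂+ω₃+ω₄ = 0.5000  →  vx = (0.04/4)·0.5000 = 0.0050
−ω₁+ω₂+ω₃−ω₄ = -16.5000  →  vy = (0.04/4)·-16.5000 = -0.1650
−ω₁+ω₂−ω₃+ω₄ = 5.5000  →  ωz = (0.04/1.2800)·5.5000 = 0.1719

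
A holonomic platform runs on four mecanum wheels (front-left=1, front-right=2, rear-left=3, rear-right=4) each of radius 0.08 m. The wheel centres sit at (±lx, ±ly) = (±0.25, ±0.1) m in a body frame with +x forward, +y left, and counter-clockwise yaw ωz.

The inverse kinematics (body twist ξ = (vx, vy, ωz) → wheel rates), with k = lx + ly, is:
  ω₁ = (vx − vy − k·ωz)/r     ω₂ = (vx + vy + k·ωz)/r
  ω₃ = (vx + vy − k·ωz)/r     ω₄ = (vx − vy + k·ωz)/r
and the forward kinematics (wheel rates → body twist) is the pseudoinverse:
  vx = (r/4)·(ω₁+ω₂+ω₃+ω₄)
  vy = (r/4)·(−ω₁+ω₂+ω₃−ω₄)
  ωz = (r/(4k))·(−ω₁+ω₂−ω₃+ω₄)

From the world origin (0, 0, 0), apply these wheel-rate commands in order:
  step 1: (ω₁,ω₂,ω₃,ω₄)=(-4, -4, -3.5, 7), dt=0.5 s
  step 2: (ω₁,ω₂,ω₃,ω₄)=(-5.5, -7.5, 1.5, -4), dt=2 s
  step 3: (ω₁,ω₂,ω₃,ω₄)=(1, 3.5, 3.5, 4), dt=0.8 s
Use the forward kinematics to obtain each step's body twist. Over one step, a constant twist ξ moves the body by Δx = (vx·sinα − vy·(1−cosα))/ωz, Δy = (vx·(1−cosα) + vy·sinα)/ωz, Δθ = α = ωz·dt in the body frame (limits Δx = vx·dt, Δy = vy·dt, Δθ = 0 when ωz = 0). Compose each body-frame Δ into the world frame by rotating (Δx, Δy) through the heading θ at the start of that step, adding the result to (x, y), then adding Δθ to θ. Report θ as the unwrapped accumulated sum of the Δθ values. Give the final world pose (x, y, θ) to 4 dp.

(-0.4231, 0.0398, -0.4200)

step 1: ξ=(vx,vy,ωz)=(-0.0900, -0.2100, 0.6000), dt=0.5 → body Δ=(-0.0287, -0.1101, 0.3000) → world pose (-0.0287, -0.1101, 0.3000)
step 2: ξ=(vx,vy,ωz)=(-0.3100, 0.0700, -0.4286), dt=2.0 → body Δ=(-0.4904, 0.3733, -0.8571) → world pose (-0.6075, 0.1016, -0.5571)
step 3: ξ=(vx,vy,ωz)=(0.2400, 0.0400, 0.1714), dt=0.8 → body Δ=(0.1892, 0.0450, 0.1371) → world pose (-0.4231, 0.0398, -0.4200)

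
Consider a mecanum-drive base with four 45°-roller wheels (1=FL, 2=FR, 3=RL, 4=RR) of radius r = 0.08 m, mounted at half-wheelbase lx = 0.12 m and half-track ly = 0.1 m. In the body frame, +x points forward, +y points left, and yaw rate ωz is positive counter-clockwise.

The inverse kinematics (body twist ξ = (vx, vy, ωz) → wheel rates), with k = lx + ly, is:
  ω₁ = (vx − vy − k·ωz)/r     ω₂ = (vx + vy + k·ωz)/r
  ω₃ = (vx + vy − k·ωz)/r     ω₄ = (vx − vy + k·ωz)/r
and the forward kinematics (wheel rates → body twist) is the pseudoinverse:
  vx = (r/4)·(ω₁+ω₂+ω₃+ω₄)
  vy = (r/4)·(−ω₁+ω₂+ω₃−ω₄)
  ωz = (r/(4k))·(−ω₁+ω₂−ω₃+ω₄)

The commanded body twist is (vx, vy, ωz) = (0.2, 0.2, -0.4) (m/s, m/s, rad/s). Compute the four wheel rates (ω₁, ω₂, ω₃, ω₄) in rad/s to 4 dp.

k = lx + ly = 0.12 + 0.1 = 0.2200;  k·ωz = 0.2200·-0.4 = -0.0880
ω₁ (FL) = (vx − vy − k·ωz)/r = 0.0880/0.08 = 1.1000
ω₂ (FR) = (vx + vy + k·ωz)/r = 0.3120/0.08 = 3.9000
ω₃ (RL) = (vx + vy − k·ωz)/r = 0.4880/0.08 = 6.1000
ω₄ (RR) = (vx − vy + k·ωz)/r = -0.0880/0.08 = -1.1000

(1.1000, 3.9000, 6.1000, -1.1000)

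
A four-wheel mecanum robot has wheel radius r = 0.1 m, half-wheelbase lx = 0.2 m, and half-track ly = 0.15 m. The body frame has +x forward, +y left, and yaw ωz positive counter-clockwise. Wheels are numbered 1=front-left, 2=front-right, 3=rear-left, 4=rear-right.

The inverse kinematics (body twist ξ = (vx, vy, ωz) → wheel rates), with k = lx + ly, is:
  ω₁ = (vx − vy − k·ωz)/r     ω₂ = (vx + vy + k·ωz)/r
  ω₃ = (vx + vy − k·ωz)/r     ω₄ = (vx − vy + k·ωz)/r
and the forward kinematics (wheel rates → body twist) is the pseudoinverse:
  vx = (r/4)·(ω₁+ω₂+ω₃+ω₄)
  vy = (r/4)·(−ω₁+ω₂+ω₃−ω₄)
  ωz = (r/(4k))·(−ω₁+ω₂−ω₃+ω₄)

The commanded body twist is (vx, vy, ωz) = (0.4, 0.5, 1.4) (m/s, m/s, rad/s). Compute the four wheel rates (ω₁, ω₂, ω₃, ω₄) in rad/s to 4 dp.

(-5.9000, 13.9000, 4.1000, 3.9000)

k = lx + ly = 0.2 + 0.15 = 0.3500;  k·ωz = 0.3500·1.4 = 0.4900
ω₁ (FL) = (vx − vy − k·ωz)/r = -0.5900/0.1 = -5.9000
ω₂ (FR) = (vx + vy + k·ωz)/r = 1.3900/0.1 = 13.9000
ω₃ (RL) = (vx + vy − k·ωz)/r = 0.4100/0.1 = 4.1000
ω₄ (RR) = (vx − vy + k·ωz)/r = 0.3900/0.1 = 3.9000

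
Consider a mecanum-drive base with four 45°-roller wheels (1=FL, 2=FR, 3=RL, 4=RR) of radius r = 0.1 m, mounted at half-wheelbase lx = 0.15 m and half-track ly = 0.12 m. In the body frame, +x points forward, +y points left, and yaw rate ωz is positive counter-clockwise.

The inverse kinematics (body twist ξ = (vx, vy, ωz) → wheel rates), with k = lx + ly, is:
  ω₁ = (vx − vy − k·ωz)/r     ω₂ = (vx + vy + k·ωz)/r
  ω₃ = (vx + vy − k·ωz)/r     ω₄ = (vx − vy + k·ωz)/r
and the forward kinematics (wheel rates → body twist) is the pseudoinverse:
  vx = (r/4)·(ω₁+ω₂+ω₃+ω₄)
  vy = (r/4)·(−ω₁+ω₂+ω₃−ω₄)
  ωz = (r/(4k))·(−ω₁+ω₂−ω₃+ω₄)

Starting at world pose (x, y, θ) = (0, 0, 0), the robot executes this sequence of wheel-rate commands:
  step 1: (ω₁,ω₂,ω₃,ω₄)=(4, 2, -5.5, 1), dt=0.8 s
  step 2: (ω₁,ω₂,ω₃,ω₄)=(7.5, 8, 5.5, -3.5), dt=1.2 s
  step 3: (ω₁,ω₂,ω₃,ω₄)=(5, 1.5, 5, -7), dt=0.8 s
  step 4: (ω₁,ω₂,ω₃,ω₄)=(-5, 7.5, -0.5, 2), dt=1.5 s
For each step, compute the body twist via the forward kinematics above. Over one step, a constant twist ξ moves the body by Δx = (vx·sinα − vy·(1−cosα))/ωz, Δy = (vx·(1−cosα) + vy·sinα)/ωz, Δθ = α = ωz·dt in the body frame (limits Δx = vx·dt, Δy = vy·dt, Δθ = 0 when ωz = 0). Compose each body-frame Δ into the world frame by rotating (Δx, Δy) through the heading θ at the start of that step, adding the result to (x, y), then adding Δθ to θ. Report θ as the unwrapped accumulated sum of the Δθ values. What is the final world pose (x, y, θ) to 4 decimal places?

(1.0754, 0.1739, 0.3241)

step 1: ξ=(vx,vy,ωz)=(0.0375, -0.2125, 0.4167), dt=0.8 → body Δ=(0.0575, -0.1619, 0.3333) → world pose (0.0575, -0.1619, 0.3333)
step 2: ξ=(vx,vy,ωz)=(0.4375, 0.2375, -0.7870), dt=1.2 → body Δ=(0.5752, 0.0145, -0.9444) → world pose (0.5964, 0.0400, -0.6111)
step 3: ξ=(vx,vy,ωz)=(0.1125, 0.2125, -1.4352), dt=0.8 → body Δ=(0.1588, 0.0888, -1.1481) → world pose (0.7774, 0.0216, -1.7593)
step 4: ξ=(vx,vy,ωz)=(0.1000, 0.2500, 1.3889), dt=1.5 → body Δ=(-0.2055, 0.2642, 2.0833) → world pose (1.0754, 0.1739, 0.3241)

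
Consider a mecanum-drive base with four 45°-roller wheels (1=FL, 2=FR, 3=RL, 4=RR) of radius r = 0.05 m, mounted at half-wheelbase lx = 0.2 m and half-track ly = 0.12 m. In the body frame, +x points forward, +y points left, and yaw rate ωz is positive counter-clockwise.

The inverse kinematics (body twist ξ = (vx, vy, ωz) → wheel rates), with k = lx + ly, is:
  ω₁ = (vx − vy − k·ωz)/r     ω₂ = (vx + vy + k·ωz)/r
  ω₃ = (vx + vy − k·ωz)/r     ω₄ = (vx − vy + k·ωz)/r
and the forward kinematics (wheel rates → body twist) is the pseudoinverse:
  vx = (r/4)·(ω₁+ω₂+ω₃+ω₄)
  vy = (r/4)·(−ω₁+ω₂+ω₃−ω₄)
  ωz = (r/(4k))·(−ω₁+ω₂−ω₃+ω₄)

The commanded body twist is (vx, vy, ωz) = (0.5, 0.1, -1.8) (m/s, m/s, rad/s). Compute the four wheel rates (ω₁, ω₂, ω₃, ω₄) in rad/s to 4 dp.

(19.5200, 0.4800, 23.5200, -3.5200)

k = lx + ly = 0.2 + 0.12 = 0.3200;  k·ωz = 0.3200·-1.8 = -0.5760
ω₁ (FL) = (vx − vy − k·ωz)/r = 0.9760/0.05 = 19.5200
ω₂ (FR) = (vx + vy + k·ωz)/r = 0.0240/0.05 = 0.4800
ω₃ (RL) = (vx + vy − k·ωz)/r = 1.1760/0.05 = 23.5200
ω₄ (RR) = (vx − vy + k·ωz)/r = -0.1760/0.05 = -3.5200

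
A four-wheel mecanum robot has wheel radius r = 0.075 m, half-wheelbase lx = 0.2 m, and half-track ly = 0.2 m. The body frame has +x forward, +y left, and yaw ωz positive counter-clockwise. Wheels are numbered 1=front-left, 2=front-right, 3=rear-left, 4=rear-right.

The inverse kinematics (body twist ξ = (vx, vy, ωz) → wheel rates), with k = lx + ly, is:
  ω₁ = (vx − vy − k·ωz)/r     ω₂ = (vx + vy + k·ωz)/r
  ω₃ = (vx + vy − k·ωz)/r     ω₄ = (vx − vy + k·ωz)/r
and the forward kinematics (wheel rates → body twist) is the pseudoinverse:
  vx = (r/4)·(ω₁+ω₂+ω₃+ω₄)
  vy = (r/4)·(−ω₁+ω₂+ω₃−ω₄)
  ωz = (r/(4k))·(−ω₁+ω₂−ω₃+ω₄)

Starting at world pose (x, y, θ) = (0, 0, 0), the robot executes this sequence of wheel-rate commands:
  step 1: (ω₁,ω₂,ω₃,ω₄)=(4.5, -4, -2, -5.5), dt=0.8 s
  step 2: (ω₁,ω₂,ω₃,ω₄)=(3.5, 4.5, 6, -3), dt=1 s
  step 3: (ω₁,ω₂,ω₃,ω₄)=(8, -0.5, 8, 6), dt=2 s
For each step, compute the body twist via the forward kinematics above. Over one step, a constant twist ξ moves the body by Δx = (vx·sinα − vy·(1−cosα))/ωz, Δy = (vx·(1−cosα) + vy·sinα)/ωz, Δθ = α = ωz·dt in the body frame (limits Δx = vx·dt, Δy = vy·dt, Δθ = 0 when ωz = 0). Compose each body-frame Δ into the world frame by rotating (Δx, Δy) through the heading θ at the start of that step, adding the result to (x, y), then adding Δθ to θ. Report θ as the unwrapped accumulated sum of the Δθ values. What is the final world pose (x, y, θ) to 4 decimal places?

step 1: ξ=(vx,vy,ωz)=(-0.1313, -0.0938, -0.5625), dt=0.8 → body Δ=(-0.1181, -0.0493, -0.4500) → world pose (-0.1181, -0.0493, -0.4500)
step 2: ξ=(vx,vy,ωz)=(0.2062, 0.1875, -0.3750), dt=1.0 → body Δ=(0.2362, 0.1449, -0.3750) → world pose (0.1576, -0.0215, -0.8250)
step 3: ξ=(vx,vy,ωz)=(0.4031, -0.1219, -0.4922), dt=2.0 → body Δ=(0.5716, -0.5720, -0.9844) → world pose (0.1253, -0.8296, -1.8094)

(0.1253, -0.8296, -1.8094)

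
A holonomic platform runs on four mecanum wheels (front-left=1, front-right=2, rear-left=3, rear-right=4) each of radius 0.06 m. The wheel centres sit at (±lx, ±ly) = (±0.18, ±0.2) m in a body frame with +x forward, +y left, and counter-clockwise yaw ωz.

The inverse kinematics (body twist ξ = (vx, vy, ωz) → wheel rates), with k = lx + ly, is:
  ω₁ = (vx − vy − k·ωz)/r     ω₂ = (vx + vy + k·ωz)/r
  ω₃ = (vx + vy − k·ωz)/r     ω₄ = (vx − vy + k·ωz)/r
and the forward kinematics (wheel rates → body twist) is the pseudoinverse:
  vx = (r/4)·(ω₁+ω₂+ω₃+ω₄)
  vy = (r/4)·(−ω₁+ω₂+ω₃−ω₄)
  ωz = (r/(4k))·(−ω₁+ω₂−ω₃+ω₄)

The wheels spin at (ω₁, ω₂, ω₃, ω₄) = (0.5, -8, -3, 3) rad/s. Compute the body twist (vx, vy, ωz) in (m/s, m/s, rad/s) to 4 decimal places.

(-0.1125, -0.2175, -0.0987)

k = lx + ly = 0.18 + 0.2 = 0.3800
ω₁+ω₂+ω₃+ω₄ = -7.5000  →  vx = (0.06/4)·-7.5000 = -0.1125
−ω₁+ω₂+ω₃−ω₄ = -14.5000  →  vy = (0.06/4)·-14.5000 = -0.2175
−ω₁+ω₂−ω₃+ω₄ = -2.5000  →  ωz = (0.06/1.5200)·-2.5000 = -0.0987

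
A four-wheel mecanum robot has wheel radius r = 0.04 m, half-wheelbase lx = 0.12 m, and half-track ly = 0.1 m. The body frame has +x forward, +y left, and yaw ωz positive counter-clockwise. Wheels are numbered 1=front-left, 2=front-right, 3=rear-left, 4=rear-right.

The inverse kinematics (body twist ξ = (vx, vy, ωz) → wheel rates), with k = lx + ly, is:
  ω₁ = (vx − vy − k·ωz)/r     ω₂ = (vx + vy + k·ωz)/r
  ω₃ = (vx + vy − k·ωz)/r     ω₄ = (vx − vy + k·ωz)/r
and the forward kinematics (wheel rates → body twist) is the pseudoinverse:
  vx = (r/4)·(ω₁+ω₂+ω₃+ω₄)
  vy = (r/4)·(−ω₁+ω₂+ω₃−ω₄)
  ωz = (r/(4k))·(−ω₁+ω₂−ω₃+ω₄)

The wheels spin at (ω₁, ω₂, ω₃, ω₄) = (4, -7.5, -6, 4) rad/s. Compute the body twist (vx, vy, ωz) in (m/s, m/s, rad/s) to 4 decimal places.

(-0.0550, -0.2150, -0.0682)

k = lx + ly = 0.12 + 0.1 = 0.2200
ω₁+ω₂+ω₃+ω₄ = -5.5000  →  vx = (0.04/4)·-5.5000 = -0.0550
−ω₁+ω₂+ω₃−ω₄ = -21.5000  →  vy = (0.04/4)·-21.5000 = -0.2150
−ω₁+ω₂−ω₃+ω₄ = -1.5000  →  ωz = (0.04/0.8800)·-1.5000 = -0.0682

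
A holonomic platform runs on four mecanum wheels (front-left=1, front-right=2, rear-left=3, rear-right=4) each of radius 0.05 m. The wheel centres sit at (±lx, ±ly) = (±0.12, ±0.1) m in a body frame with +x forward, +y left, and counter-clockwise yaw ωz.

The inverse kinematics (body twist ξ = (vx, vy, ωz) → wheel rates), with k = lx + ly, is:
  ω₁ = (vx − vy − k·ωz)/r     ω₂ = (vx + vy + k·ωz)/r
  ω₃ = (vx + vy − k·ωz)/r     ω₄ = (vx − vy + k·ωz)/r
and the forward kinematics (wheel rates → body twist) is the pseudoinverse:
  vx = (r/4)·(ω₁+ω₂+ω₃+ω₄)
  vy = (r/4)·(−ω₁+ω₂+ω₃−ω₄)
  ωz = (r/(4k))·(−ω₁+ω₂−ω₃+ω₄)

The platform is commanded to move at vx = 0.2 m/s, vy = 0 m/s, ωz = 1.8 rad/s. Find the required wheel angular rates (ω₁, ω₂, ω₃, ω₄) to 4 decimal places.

k = lx + ly = 0.12 + 0.1 = 0.2200;  k·ωz = 0.2200·1.8 = 0.3960
ω₁ (FL) = (vx − vy − k·ωz)/r = -0.1960/0.05 = -3.9200
ω₂ (FR) = (vx + vy + k·ωz)/r = 0.5960/0.05 = 11.9200
ω₃ (RL) = (vx + vy − k·ωz)/r = -0.1960/0.05 = -3.9200
ω₄ (RR) = (vx − vy + k·ωz)/r = 0.5960/0.05 = 11.9200

(-3.9200, 11.9200, -3.9200, 11.9200)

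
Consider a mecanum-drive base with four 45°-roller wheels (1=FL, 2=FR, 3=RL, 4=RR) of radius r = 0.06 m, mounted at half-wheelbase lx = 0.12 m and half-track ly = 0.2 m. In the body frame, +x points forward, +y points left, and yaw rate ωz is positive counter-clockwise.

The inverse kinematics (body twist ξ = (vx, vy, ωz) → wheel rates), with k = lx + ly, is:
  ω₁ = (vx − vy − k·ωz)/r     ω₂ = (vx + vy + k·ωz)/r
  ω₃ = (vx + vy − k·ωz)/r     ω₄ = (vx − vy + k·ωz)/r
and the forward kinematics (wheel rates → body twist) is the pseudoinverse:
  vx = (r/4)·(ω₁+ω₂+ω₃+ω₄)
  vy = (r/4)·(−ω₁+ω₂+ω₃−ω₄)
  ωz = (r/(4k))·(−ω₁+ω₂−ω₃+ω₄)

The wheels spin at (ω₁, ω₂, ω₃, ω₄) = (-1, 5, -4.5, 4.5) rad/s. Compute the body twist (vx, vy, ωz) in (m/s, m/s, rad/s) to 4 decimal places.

k = lx + ly = 0.12 + 0.2 = 0.3200
ω₁+ω₂+ω₃+ω₄ = 4.0000  →  vx = (0.06/4)·4.0000 = 0.0600
−ω₁+ω₂+ω₃−ω₄ = -3.0000  →  vy = (0.06/4)·-3.0000 = -0.0450
−ω₁+ω₂−ω₃+ω₄ = 15.0000  →  ωz = (0.06/1.2800)·15.0000 = 0.7031

(0.0600, -0.0450, 0.7031)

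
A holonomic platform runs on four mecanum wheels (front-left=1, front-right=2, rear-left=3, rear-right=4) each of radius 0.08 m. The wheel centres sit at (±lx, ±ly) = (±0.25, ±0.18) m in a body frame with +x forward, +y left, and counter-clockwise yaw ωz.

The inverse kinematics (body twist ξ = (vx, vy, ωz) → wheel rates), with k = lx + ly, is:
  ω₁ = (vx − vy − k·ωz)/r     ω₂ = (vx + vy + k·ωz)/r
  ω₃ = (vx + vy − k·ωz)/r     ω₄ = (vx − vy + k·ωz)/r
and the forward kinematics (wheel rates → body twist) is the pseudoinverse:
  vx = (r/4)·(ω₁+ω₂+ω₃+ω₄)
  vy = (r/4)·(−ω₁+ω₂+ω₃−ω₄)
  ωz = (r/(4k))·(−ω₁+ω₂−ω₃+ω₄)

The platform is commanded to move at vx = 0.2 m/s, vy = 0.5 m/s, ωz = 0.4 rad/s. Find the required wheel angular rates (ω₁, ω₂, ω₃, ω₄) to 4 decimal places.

(-5.9000, 10.9000, 6.6000, -1.6000)

k = lx + ly = 0.25 + 0.18 = 0.4300;  k·ωz = 0.4300·0.4 = 0.1720
ω₁ (FL) = (vx − vy − k·ωz)/r = -0.4720/0.08 = -5.9000
ω₂ (FR) = (vx + vy + k·ωz)/r = 0.8720/0.08 = 10.9000
ω₃ (RL) = (vx + vy − k·ωz)/r = 0.5280/0.08 = 6.6000
ω₄ (RR) = (vx − vy + k·ωz)/r = -0.1280/0.08 = -1.6000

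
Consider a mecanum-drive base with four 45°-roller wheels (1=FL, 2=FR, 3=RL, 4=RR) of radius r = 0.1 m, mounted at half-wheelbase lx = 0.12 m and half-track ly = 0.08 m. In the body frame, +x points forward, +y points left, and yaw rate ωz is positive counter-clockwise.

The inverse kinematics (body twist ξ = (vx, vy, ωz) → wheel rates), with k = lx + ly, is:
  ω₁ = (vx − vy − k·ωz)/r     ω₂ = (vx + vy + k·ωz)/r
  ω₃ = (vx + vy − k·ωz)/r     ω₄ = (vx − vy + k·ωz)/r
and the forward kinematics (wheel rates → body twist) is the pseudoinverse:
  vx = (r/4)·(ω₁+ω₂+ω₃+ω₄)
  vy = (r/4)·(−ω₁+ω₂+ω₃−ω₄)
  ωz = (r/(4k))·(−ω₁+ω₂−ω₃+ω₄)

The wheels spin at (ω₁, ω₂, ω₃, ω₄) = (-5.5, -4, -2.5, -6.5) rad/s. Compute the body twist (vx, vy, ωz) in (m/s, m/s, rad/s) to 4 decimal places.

k = lx + ly = 0.12 + 0.08 = 0.2000
ω₁+ω₂+ω₃+ω₄ = -18.5000  →  vx = (0.1/4)·-18.5000 = -0.4625
−ω₁+ω₂+ω₃−ω₄ = 5.5000  →  vy = (0.1/4)·5.5000 = 0.1375
−ω₁+ω₂−ω₃+ω₄ = -2.5000  →  ωz = (0.1/0.8000)·-2.5000 = -0.3125

(-0.4625, 0.1375, -0.3125)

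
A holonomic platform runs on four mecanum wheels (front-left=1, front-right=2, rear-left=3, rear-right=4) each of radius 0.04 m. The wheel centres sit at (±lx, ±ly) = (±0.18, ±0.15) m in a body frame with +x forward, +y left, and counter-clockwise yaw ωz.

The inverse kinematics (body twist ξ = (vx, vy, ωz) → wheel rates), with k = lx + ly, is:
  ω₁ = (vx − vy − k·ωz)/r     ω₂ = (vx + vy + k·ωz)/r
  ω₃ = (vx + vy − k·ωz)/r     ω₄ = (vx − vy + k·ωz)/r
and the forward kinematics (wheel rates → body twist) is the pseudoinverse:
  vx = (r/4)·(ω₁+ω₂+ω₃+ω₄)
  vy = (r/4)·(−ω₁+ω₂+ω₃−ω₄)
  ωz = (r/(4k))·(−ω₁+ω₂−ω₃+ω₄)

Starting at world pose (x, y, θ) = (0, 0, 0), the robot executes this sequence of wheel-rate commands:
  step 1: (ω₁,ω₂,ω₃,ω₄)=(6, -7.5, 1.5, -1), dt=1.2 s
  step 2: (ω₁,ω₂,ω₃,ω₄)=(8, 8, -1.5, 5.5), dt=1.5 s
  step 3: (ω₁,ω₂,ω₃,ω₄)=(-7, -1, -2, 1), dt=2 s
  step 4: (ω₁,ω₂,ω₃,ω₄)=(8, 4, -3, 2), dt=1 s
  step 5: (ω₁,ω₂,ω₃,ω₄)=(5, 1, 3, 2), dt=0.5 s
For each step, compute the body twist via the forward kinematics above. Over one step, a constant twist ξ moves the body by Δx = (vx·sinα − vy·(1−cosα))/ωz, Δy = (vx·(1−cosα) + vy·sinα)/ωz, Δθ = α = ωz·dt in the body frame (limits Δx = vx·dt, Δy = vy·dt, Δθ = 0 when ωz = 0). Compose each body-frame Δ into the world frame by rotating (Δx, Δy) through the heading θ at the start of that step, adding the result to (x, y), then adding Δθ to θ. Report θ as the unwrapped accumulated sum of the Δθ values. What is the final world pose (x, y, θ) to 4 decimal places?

step 1: ξ=(vx,vy,ωz)=(-0.0100, -0.1100, -0.4848), dt=1.2 → body Δ=(-0.0487, -0.1213, -0.5818) → world pose (-0.0487, -0.1213, -0.5818)
step 2: ξ=(vx,vy,ωz)=(0.2000, -0.0700, 0.2121), dt=1.5 → body Δ=(0.3115, -0.0559, 0.3182) → world pose (0.1809, -0.3392, -0.2636)
step 3: ξ=(vx,vy,ωz)=(-0.0900, 0.0300, 0.2727), dt=2.0 → body Δ=(-0.1872, 0.0092, 0.5455) → world pose (0.0026, -0.2816, 0.2818)
step 4: ξ=(vx,vy,ωz)=(0.1100, -0.0900, 0.0303), dt=1.0 → body Δ=(0.1113, -0.0883, 0.0303) → world pose (0.1341, -0.3354, 0.3121)
step 5: ξ=(vx,vy,ωz)=(0.1100, -0.0300, -0.1515), dt=0.5 → body Δ=(0.0544, -0.0171, -0.0758) → world pose (0.1911, -0.3350, 0.2364)

(0.1911, -0.3350, 0.2364)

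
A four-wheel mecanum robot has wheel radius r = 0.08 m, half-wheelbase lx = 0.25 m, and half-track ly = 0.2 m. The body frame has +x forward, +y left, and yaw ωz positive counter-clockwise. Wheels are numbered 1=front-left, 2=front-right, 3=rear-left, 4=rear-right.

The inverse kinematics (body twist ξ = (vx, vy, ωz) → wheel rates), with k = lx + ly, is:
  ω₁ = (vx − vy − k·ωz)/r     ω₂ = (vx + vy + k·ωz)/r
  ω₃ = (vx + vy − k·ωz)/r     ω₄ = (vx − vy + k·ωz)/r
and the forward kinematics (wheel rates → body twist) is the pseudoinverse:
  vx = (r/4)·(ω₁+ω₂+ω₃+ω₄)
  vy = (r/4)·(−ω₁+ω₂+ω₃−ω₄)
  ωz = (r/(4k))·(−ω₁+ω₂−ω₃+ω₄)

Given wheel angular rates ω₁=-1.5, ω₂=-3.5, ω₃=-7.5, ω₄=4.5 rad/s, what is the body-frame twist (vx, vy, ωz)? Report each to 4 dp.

(-0.1600, -0.2800, 0.4444)

k = lx + ly = 0.25 + 0.2 = 0.4500
ω₁+ω₂+ω₃+ω₄ = -8.0000  →  vx = (0.08/4)·-8.0000 = -0.1600
−ω₁+ω₂+ω₃−ω₄ = -14.0000  →  vy = (0.08/4)·-14.0000 = -0.2800
−ω₁+ω₂−ω₃+ω₄ = 10.0000  →  ωz = (0.08/1.8000)·10.0000 = 0.4444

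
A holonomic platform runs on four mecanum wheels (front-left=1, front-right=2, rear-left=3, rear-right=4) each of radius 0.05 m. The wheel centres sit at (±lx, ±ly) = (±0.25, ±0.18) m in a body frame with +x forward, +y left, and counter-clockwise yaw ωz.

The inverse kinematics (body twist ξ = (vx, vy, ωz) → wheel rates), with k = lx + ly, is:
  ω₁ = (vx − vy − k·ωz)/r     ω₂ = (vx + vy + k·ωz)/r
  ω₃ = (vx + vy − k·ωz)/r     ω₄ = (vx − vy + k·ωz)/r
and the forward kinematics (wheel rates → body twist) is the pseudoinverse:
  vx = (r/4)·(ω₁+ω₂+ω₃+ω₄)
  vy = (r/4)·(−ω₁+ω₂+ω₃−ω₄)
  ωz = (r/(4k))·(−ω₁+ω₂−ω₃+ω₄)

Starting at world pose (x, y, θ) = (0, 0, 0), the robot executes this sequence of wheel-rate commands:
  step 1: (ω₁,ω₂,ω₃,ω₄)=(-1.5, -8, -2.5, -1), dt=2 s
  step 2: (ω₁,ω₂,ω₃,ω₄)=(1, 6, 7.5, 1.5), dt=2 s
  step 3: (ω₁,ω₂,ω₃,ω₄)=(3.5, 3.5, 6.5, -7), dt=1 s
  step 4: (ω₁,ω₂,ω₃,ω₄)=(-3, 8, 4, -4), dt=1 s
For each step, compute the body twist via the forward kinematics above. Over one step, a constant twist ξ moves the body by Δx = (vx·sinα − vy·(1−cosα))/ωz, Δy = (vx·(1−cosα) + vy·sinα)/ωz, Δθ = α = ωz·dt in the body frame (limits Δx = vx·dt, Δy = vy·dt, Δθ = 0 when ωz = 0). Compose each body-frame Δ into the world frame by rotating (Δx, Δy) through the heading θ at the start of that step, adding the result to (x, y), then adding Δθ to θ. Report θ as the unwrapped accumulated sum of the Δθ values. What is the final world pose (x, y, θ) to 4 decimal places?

step 1: ξ=(vx,vy,ωz)=(-0.1625, -0.1000, -0.1453), dt=2.0 → body Δ=(-0.3493, -0.1503, -0.2907) → world pose (-0.3493, -0.1503, -0.2907)
step 2: ξ=(vx,vy,ωz)=(0.2000, 0.1375, -0.0291), dt=2.0 → body Δ=(0.4078, 0.2632, -0.0581) → world pose (0.1168, -0.0150, -0.3488)
step 3: ξ=(vx,vy,ωz)=(0.0813, 0.1688, -0.3924), dt=1.0 → body Δ=(0.1119, 0.1487, -0.3924) → world pose (0.2728, 0.0865, -0.7413)
step 4: ξ=(vx,vy,ωz)=(0.0625, 0.2375, 0.0872), dt=1.0 → body Δ=(0.0521, 0.2399, 0.0872) → world pose (0.4732, 0.2283, -0.6541)

(0.4732, 0.2283, -0.6541)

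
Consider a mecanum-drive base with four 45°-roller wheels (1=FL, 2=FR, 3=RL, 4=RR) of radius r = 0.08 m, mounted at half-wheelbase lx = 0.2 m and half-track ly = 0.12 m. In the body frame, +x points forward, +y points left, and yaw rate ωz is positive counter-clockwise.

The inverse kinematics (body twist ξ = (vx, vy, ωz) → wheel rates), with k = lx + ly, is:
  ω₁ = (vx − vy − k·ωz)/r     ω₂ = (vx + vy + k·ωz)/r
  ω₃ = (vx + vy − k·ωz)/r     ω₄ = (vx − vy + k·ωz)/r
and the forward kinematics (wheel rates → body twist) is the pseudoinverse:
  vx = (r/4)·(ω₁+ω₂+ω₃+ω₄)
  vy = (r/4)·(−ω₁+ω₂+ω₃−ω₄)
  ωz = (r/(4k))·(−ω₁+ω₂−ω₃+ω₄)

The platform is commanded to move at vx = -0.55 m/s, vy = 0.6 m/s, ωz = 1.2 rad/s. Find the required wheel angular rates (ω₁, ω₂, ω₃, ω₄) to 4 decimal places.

k = lx + ly = 0.2 + 0.12 = 0.3200;  k·ωz = 0.3200·1.2 = 0.3840
ω₁ (FL) = (vx − vy − k·ωz)/r = -1.5340/0.08 = -19.1750
ω₂ (FR) = (vx + vy + k·ωz)/r = 0.4340/0.08 = 5.4250
ω₃ (RL) = (vx + vy − k·ωz)/r = -0.3340/0.08 = -4.1750
ω₄ (RR) = (vx − vy + k·ωz)/r = -0.7660/0.08 = -9.5750

(-19.1750, 5.4250, -4.1750, -9.5750)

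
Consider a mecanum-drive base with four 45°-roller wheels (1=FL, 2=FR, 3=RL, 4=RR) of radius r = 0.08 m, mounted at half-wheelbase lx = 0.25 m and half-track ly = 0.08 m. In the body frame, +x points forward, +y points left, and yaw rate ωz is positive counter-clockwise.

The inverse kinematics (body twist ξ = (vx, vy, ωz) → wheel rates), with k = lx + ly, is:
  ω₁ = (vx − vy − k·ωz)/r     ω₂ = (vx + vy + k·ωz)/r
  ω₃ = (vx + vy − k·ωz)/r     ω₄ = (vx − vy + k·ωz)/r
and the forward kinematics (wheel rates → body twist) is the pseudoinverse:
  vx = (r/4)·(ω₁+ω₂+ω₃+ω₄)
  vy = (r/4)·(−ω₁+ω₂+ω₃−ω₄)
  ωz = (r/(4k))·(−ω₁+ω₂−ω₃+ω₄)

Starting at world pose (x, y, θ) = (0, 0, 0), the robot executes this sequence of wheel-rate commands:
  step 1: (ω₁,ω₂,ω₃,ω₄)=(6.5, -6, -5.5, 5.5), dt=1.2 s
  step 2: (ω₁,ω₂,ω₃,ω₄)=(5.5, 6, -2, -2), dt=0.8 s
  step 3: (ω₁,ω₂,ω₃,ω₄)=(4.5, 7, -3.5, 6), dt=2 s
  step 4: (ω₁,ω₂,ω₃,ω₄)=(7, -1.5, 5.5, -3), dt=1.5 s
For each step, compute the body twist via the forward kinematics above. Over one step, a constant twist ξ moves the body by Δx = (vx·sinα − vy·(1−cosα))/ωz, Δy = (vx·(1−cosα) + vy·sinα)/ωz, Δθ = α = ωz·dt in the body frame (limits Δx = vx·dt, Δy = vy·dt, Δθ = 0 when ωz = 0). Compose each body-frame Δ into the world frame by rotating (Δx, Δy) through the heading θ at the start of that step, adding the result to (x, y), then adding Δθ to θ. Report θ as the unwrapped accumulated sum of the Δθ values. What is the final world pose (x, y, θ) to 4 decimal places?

(0.8440, -0.3435, -0.1758)

step 1: ξ=(vx,vy,ωz)=(0.0100, -0.4700, -0.0909), dt=1.2 → body Δ=(-0.0188, -0.5635, -0.1091) → world pose (-0.0188, -0.5635, -0.1091)
step 2: ξ=(vx,vy,ωz)=(0.1500, 0.0100, 0.0303), dt=0.8 → body Δ=(0.1199, 0.0095, 0.0242) → world pose (0.1015, -0.5672, -0.0848)
step 3: ξ=(vx,vy,ωz)=(0.2800, -0.1400, 0.7273), dt=2.0 → body Δ=(0.5526, 0.1491, 1.4545) → world pose (0.6647, -0.4654, 1.3697)
step 4: ξ=(vx,vy,ωz)=(0.1600, 0.0000, -1.0303), dt=1.5 → body Δ=(0.1552, -0.1514, -1.5455) → world pose (0.8440, -0.3435, -0.1758)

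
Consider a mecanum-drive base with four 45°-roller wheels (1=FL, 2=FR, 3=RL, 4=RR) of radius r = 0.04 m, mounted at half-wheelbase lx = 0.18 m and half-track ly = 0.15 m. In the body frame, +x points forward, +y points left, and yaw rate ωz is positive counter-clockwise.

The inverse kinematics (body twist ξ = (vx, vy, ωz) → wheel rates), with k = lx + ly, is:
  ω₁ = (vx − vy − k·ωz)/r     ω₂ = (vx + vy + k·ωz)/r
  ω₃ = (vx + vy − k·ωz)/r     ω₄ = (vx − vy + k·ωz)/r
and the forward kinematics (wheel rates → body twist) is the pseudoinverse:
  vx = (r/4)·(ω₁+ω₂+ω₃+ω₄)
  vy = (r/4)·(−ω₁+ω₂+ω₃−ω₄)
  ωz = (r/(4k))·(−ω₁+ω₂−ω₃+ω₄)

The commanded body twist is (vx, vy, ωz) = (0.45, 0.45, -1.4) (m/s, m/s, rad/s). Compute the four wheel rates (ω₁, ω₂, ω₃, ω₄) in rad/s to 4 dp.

(11.5500, 10.9500, 34.0500, -11.5500)

k = lx + ly = 0.18 + 0.15 = 0.3300;  k·ωz = 0.3300·-1.4 = -0.4620
ω₁ (FL) = (vx − vy − k·ωz)/r = 0.4620/0.04 = 11.5500
ω₂ (FR) = (vx + vy + k·ωz)/r = 0.4380/0.04 = 10.9500
ω₃ (RL) = (vx + vy − k·ωz)/r = 1.3620/0.04 = 34.0500
ω₄ (RR) = (vx − vy + k·ωz)/r = -0.4620/0.04 = -11.5500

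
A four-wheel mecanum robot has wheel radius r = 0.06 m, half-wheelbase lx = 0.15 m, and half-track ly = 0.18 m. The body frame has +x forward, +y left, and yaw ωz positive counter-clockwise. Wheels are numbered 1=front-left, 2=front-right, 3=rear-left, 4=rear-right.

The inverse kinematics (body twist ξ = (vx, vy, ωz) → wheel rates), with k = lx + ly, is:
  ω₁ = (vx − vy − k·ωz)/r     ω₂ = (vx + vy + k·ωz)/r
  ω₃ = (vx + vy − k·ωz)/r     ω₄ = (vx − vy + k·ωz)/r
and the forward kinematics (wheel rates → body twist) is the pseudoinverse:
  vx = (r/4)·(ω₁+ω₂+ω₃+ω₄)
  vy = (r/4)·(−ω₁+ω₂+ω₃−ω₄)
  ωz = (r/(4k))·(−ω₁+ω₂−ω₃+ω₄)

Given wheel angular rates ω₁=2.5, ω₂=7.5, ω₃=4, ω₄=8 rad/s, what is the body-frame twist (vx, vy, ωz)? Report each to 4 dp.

(0.3300, 0.0150, 0.4091)

k = lx + ly = 0.15 + 0.18 = 0.3300
ω₁+ω₂+ω₃+ω₄ = 22.0000  →  vx = (0.06/4)·22.0000 = 0.3300
−ω₁+ω₂+ω₃−ω₄ = 1.0000  →  vy = (0.06/4)·1.0000 = 0.0150
−ω₁+ω₂−ω₃+ω₄ = 9.0000  →  ωz = (0.06/1.3200)·9.0000 = 0.4091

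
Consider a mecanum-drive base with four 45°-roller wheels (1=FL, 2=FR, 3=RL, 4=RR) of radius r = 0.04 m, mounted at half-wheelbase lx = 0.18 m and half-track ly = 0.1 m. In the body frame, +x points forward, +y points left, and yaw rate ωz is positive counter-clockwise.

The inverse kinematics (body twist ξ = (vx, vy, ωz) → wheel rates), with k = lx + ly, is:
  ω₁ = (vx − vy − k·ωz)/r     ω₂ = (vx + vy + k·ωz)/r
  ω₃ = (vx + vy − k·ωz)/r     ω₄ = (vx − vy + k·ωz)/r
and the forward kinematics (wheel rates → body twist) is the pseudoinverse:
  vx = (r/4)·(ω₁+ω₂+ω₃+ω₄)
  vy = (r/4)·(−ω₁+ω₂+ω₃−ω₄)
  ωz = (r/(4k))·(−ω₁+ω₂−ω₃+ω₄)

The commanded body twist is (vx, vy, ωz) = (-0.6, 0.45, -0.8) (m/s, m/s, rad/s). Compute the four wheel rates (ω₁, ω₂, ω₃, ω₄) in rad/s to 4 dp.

(-20.6500, -9.3500, 1.8500, -31.8500)

k = lx + ly = 0.18 + 0.1 = 0.2800;  k·ωz = 0.2800·-0.8 = -0.2240
ω₁ (FL) = (vx − vy − k·ωz)/r = -0.8260/0.04 = -20.6500
ω₂ (FR) = (vx + vy + k·ωz)/r = -0.3740/0.04 = -9.3500
ω₃ (RL) = (vx + vy − k·ωz)/r = 0.0740/0.04 = 1.8500
ω₄ (RR) = (vx − vy + k·ωz)/r = -1.2740/0.04 = -31.8500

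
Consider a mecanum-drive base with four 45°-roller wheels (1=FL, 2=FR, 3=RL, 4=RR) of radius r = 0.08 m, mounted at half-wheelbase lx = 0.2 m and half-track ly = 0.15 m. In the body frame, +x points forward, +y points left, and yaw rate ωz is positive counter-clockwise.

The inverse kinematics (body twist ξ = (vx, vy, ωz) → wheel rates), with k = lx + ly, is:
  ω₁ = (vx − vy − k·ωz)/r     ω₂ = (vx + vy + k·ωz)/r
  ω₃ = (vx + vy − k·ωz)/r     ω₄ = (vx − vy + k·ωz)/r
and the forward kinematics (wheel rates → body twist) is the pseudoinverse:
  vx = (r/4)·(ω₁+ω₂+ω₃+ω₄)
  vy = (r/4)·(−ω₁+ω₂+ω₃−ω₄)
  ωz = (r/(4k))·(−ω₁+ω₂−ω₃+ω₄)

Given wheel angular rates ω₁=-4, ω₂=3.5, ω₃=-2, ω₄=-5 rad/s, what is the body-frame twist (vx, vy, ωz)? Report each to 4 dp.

(-0.1500, 0.2100, 0.2571)

k = lx + ly = 0.2 + 0.15 = 0.3500
ω₁+ω₂+ω₃+ω₄ = -7.5000  →  vx = (0.08/4)·-7.5000 = -0.1500
−ω₁+ω₂+ω₃−ω₄ = 10.5000  →  vy = (0.08/4)·10.5000 = 0.2100
−ω₁+ω₂−ω₃+ω₄ = 4.5000  →  ωz = (0.08/1.4000)·4.5000 = 0.2571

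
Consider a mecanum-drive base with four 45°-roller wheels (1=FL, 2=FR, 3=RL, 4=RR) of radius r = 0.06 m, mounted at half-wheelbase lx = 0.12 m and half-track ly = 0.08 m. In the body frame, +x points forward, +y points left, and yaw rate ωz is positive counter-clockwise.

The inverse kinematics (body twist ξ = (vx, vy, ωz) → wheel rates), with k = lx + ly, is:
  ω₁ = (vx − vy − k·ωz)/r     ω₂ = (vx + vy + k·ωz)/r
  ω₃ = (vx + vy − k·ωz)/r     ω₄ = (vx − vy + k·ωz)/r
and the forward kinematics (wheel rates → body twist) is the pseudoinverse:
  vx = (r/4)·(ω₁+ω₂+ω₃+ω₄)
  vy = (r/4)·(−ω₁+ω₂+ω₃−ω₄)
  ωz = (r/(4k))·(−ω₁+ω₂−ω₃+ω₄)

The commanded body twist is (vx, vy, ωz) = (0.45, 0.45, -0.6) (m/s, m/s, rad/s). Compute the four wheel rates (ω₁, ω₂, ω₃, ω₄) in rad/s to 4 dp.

(2.0000, 13.0000, 17.0000, -2.0000)

k = lx + ly = 0.12 + 0.08 = 0.2000;  k·ωz = 0.2000·-0.6 = -0.1200
ω₁ (FL) = (vx − vy − k·ωz)/r = 0.1200/0.06 = 2.0000
ω₂ (FR) = (vx + vy + k·ωz)/r = 0.7800/0.06 = 13.0000
ω₃ (RL) = (vx + vy − k·ωz)/r = 1.0200/0.06 = 17.0000
ω₄ (RR) = (vx − vy + k·ωz)/r = -0.1200/0.06 = -2.0000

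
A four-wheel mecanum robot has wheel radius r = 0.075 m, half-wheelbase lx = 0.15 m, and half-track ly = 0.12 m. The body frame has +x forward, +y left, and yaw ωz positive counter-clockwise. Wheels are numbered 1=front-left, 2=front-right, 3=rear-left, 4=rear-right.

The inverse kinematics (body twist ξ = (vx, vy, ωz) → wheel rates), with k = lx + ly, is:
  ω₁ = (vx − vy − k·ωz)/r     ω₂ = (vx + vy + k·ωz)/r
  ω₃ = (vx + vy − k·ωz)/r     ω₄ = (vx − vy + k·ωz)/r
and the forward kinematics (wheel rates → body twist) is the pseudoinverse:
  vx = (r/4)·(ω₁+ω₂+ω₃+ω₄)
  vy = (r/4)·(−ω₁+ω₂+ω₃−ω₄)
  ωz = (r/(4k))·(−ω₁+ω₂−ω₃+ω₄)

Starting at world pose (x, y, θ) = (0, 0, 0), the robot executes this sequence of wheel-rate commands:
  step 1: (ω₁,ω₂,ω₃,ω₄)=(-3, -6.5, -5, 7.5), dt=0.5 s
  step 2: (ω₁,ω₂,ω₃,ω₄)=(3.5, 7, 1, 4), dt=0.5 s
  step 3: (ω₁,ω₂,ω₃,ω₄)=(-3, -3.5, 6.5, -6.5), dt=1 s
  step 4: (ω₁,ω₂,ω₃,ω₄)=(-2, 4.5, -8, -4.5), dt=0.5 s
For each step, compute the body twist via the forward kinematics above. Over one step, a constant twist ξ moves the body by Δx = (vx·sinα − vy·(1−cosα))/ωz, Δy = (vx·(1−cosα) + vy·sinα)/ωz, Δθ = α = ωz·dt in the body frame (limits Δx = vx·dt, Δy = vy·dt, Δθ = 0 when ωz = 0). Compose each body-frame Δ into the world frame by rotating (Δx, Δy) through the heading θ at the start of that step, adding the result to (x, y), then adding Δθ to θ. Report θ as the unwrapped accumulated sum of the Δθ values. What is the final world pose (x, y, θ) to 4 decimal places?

step 1: ξ=(vx,vy,ωz)=(-0.1312, -0.3000, 0.6250), dt=0.5 → body Δ=(-0.0413, -0.1577, 0.3125) → world pose (-0.0413, -0.1577, 0.3125)
step 2: ξ=(vx,vy,ωz)=(0.2906, 0.0094, 0.4514), dt=0.5 → body Δ=(0.1436, 0.0210, 0.2257) → world pose (0.0888, -0.0936, 0.5382)
step 3: ξ=(vx,vy,ωz)=(-0.1219, 0.2344, -0.9375), dt=1.0 → body Δ=(-0.0027, 0.2546, -0.9375) → world pose (-0.0440, 0.1235, -0.3993)
step 4: ξ=(vx,vy,ωz)=(-0.1875, 0.0562, 0.6944), dt=0.5 → body Δ=(-0.0967, 0.0115, 0.3472) → world pose (-0.1287, 0.1717, -0.0521)

(-0.1287, 0.1717, -0.0521)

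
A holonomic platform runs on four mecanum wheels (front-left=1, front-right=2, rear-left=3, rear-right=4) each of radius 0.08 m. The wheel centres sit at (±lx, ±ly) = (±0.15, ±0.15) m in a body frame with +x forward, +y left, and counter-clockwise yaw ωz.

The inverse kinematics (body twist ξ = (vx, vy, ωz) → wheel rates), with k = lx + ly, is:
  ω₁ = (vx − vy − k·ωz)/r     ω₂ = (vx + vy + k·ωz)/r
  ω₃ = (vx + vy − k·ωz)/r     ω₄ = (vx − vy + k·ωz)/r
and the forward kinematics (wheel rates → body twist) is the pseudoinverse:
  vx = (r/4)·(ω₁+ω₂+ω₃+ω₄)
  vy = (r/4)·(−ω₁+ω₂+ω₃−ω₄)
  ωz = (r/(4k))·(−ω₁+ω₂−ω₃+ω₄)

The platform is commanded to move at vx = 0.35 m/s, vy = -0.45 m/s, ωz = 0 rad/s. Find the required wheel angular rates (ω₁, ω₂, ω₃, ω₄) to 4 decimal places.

k = lx + ly = 0.15 + 0.15 = 0.3000;  k·ωz = 0.3000·0 = 0.0000
ω₁ (FL) = (vx − vy − k·ωz)/r = 0.8000/0.08 = 10.0000
ω₂ (FR) = (vx + vy + k·ωz)/r = -0.1000/0.08 = -1.2500
ω₃ (RL) = (vx + vy − k·ωz)/r = -0.1000/0.08 = -1.2500
ω₄ (RR) = (vx − vy + k·ωz)/r = 0.8000/0.08 = 10.0000

(10.0000, -1.2500, -1.2500, 10.0000)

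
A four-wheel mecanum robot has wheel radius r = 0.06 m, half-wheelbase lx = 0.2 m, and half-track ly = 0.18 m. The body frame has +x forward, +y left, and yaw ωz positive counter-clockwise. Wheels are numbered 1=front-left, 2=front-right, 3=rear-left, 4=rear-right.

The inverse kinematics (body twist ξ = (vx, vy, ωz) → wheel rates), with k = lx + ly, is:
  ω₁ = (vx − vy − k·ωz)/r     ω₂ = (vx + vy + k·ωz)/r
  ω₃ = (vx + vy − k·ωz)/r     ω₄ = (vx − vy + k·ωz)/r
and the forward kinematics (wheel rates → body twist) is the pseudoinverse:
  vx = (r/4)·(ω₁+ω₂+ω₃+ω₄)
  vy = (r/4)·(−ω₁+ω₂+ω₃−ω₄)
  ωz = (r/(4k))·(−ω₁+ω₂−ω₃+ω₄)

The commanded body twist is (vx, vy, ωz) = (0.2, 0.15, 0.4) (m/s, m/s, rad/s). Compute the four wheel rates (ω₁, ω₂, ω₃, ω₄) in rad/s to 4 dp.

k = lx + ly = 0.2 + 0.18 = 0.3800;  k·ωz = 0.3800·0.4 = 0.1520
ω₁ (FL) = (vx − vy − k·ωz)/r = -0.1020/0.06 = -1.7000
ω₂ (FR) = (vx + vy + k·ωz)/r = 0.5020/0.06 = 8.3667
ω₃ (RL) = (vx + vy − k·ωz)/r = 0.1980/0.06 = 3.3000
ω₄ (RR) = (vx − vy + k·ωz)/r = 0.2020/0.06 = 3.3667

(-1.7000, 8.3667, 3.3000, 3.3667)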